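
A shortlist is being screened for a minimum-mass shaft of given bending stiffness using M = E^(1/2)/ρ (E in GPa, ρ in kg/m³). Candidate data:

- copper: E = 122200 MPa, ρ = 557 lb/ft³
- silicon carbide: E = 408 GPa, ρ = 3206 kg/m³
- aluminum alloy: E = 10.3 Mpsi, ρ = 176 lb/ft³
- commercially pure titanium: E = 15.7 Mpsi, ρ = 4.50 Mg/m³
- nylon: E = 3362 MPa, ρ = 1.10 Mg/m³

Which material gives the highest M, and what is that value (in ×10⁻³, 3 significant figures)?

In SI units:
  copper: E = 122.2 GPa, ρ = 8922 kg/m³
  silicon carbide: E = 408.0 GPa, ρ = 3206 kg/m³
  aluminum alloy: E = 71.02 GPa, ρ = 2819 kg/m³
  commercially pure titanium: E = 108.2 GPa, ρ = 4500 kg/m³
  nylon: E = 3.362 GPa, ρ = 1100 kg/m³
  silicon carbide: M = 6.30×10⁻³
  aluminum alloy: M = 2.99×10⁻³
  commercially pure titanium: M = 2.31×10⁻³
  nylon: M = 1.67×10⁻³
  copper: M = 1.24×10⁻³
Highest index: silicon carbide.

silicon carbide, M = 6.30×10⁻³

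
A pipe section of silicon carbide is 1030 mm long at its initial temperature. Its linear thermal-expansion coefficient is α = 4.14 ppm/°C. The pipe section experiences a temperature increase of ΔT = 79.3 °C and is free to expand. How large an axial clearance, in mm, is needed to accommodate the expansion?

0.338 mm

ΔL = α·L₀·ΔT = 4.14×10⁻⁶ × 1030 mm × 79.30 K = 0.338 mm.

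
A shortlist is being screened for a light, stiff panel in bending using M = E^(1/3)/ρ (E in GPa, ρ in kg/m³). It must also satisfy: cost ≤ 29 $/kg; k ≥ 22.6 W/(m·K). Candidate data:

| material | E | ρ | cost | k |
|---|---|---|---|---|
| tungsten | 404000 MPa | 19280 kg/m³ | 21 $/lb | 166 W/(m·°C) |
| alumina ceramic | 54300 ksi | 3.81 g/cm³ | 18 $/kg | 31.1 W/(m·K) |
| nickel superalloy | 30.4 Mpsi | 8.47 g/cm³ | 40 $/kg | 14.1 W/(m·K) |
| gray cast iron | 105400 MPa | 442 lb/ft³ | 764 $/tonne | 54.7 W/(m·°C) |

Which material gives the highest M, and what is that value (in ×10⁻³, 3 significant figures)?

Screen on constraints: cost ≤ 29 $/kg; k ≥ 22.6 W/(m·K). Survivors: alumina ceramic, gray cast iron.
Putting every candidate on a common basis:
  alumina ceramic: E = 374.4 GPa, ρ = 3810 kg/m³
  gray cast iron: E = 105.4 GPa, ρ = 7080 kg/m³
  alumina ceramic: M = 1.89×10⁻³
  gray cast iron: M = 0.667×10⁻³
Alumina ceramic ranks first.

alumina ceramic, M = 1.89×10⁻³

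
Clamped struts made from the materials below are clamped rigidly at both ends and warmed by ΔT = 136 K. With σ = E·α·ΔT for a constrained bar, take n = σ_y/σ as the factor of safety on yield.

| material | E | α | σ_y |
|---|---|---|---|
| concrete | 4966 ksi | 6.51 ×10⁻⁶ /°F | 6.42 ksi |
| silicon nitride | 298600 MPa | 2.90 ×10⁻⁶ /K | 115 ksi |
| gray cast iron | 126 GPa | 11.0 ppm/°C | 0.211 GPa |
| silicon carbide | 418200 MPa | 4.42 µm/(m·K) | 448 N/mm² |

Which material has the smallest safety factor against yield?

Converting E to GPa, α to ×10⁻⁶/K, σ_y to MPa, then σ and n for each:
  concrete: E = 34.24, α = 11.7, σ_y = 44.26 → σ = 54.6 MPa, n = 0.811
  silicon nitride: E = 298.6, α = 2.90, σ_y = 792.9 → σ = 118 MPa, n = 6.73
  gray cast iron: E = 126.0, α = 11.0, σ_y = 211.0 → σ = 188 MPa, n = 1.12
  silicon carbide: E = 418.2, α = 4.42, σ_y = 448.0 → σ = 251 MPa, n = 1.78
Concrete has the lowest safety factor, n = 0.811.

concrete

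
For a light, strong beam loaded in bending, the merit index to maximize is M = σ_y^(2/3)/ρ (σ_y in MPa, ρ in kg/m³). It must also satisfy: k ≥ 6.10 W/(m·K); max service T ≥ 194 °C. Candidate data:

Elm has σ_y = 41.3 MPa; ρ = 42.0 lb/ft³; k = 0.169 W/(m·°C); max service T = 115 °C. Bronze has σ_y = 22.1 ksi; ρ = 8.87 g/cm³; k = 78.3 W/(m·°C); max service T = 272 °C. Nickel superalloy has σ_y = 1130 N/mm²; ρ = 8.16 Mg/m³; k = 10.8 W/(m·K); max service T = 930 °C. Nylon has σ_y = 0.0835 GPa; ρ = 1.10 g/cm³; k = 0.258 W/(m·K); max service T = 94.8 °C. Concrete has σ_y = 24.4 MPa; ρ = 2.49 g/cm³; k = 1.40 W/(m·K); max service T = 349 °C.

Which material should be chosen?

nickel superalloy

Screen on constraints: k ≥ 6.10 W/(m·K); max service T ≥ 194 °C. Survivors: bronze, nickel superalloy.
Convert each candidate to consistent units, then evaluate M:
  bronze: σ_y = 152.4 MPa, ρ = 8870 kg/m³
  nickel superalloy: σ_y = 1130 MPa, ρ = 8160 kg/m³
  nickel superalloy: M = 13.3×10⁻³
  bronze: M = 3.22×10⁻³
Highest index: nickel superalloy.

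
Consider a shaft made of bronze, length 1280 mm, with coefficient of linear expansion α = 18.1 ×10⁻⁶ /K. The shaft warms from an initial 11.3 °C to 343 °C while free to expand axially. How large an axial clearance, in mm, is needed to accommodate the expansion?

ΔT = 343 − 11.3 = 331.7 K.
ΔL = α·L₀·ΔT = 18.1×10⁻⁶ × 1280 mm × 331.7 K = 7.68 mm.

7.68 mm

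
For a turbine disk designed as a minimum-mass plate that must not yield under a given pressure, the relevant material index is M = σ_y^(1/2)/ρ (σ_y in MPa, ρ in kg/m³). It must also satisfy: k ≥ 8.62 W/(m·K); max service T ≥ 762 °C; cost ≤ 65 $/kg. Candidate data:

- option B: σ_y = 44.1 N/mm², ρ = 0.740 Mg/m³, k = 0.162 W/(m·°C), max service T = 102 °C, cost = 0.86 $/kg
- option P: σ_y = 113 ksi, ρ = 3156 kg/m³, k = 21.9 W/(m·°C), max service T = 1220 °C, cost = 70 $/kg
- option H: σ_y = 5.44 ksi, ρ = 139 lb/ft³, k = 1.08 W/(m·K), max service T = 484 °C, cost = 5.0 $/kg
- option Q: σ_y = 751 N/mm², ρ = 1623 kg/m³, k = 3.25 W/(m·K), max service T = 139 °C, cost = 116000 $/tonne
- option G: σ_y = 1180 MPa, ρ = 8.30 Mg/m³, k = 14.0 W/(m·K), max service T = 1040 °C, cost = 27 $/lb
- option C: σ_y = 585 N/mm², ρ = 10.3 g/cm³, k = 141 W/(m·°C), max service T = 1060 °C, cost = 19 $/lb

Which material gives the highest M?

option G

Screen on constraints: k ≥ 8.62 W/(m·K); max service T ≥ 762 °C; cost ≤ 65 $/kg. Survivors: option G, option C.
Normalizing units and computing the index:
  option G: σ_y = 1180 MPa, ρ = 8300 kg/m³
  option C: σ_y = 585.0 MPa, ρ = 10300 kg/m³
  option G: M = 4.14×10⁻³
  option C: M = 2.35×10⁻³
Option G ranks first.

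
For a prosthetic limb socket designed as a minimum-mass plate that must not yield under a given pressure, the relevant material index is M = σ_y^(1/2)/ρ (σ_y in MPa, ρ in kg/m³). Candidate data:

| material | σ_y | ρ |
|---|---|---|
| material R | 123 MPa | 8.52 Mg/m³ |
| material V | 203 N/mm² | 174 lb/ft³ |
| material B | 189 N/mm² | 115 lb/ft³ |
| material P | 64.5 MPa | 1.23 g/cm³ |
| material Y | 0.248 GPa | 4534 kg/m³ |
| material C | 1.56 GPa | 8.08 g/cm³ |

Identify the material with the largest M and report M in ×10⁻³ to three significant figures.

After converting to SI:
  material R: σ_y = 123.0 MPa, ρ = 8520 kg/m³
  material V: σ_y = 203.0 MPa, ρ = 2787 kg/m³
  material B: σ_y = 189.0 MPa, ρ = 1842 kg/m³
  material P: σ_y = 64.50 MPa, ρ = 1230 kg/m³
  material Y: σ_y = 248.0 MPa, ρ = 4534 kg/m³
  material C: σ_y = 1560 MPa, ρ = 8080 kg/m³
  material B: M = 7.46×10⁻³
  material P: M = 6.53×10⁻³
  material V: M = 5.11×10⁻³
  material C: M = 4.89×10⁻³
  material Y: M = 3.47×10⁻³
  material R: M = 1.30×10⁻³
The maximum is for material B.

material B, M = 7.46×10⁻³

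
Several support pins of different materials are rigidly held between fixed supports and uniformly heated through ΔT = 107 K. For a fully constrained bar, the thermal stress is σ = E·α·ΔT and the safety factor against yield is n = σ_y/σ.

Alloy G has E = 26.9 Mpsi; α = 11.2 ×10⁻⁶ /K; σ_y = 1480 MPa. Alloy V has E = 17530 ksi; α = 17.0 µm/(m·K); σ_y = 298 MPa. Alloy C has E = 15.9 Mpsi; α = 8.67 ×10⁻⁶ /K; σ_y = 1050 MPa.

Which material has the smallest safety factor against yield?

alloy V

In consistent units (E in GPa, α in ×10⁻⁶/K, σ_y in MPa):
  alloy G: E = 185.5, α = 11.2, σ_y = 1480 → σ = 222 MPa, n = 6.66
  alloy V: E = 120.9, α = 17.0, σ_y = 298.0 → σ = 220 MPa, n = 1.36
  alloy C: E = 109.6, α = 8.67, σ_y = 1050 → σ = 102 MPa, n = 10.3
Alloy V has the lowest safety factor, n = 1.36.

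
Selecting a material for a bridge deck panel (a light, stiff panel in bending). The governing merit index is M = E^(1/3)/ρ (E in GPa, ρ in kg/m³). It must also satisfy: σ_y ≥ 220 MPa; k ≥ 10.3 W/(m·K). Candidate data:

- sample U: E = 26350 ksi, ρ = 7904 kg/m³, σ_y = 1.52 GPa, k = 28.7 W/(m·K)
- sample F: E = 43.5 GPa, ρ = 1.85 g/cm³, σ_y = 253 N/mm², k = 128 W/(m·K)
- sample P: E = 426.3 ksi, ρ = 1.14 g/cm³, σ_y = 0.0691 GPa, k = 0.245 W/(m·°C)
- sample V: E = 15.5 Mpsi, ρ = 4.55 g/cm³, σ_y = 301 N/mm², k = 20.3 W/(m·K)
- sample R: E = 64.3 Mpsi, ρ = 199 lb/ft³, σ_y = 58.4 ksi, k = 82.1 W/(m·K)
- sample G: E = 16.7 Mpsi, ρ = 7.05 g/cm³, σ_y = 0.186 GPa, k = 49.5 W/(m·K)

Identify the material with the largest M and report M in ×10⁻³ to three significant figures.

sample R, M = 2.39×10⁻³

Screen on constraints: σ_y ≥ 220 MPa; k ≥ 10.3 W/(m·K). Survivors: sample U, sample F, sample V, sample R.
Normalizing units and computing the index:
  sample U: E = 181.7 GPa, ρ = 7904 kg/m³
  sample F: E = 43.50 GPa, ρ = 1850 kg/m³
  sample V: E = 106.9 GPa, ρ = 4550 kg/m³
  sample R: E = 443.3 GPa, ρ = 3188 kg/m³
  sample R: M = 2.39×10⁻³
  sample F: M = 1.90×10⁻³
  sample V: M = 1.04×10⁻³
  sample U: M = 0.717×10⁻³
The maximum is for sample R.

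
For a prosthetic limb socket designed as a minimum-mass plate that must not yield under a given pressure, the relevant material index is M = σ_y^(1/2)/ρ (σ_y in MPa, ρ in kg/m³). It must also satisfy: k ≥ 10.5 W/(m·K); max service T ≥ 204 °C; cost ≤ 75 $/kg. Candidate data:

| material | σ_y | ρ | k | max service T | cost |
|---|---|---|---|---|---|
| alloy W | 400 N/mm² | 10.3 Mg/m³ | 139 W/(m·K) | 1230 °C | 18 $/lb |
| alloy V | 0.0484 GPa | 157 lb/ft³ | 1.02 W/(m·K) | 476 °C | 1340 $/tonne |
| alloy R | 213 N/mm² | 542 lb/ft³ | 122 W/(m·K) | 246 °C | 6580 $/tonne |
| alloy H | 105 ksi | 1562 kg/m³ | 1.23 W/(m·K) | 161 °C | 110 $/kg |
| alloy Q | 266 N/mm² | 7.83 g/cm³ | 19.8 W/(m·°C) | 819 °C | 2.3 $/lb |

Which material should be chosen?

Screen on constraints: k ≥ 10.5 W/(m·K); max service T ≥ 204 °C; cost ≤ 75 $/kg. Survivors: alloy W, alloy R, alloy Q.
Normalizing units and computing the index:
  alloy W: σ_y = 400.0 MPa, ρ = 10300 kg/m³
  alloy R: σ_y = 213.0 MPa, ρ = 8682 kg/m³
  alloy Q: σ_y = 266.0 MPa, ρ = 7830 kg/m³
  alloy Q: M = 2.08×10⁻³
  alloy W: M = 1.94×10⁻³
  alloy R: M = 1.68×10⁻³
Alloy Q ranks first.

alloy Q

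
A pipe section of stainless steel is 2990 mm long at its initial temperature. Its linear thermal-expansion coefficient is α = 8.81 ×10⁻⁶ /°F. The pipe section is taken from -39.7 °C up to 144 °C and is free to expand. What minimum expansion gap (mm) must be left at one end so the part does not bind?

8.71 mm

Convert α: 8.81×10⁻⁶/°F × (9/5) = 15.9×10⁻⁶/K.
ΔT = 144 − (-39.7) = 183.7 K.
ΔL = α·L₀·ΔT = 15.9×10⁻⁶ × 2990 mm × 183.7 K = 8.71 mm.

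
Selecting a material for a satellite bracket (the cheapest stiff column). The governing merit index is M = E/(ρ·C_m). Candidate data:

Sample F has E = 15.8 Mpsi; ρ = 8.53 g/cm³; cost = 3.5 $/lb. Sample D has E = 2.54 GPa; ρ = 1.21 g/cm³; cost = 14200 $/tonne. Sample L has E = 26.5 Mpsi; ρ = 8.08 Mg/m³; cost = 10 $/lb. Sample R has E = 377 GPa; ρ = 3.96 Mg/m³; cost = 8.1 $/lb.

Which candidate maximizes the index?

In SI units:
  sample F: E = 108.9 GPa, ρ = 8530 kg/m³, cost = 7.716 $/kg
  sample D: E = 2.540 GPa, ρ = 1210 kg/m³, cost = 14.20 $/kg
  sample L: E = 182.7 GPa, ρ = 8080 kg/m³, cost = 22.05 $/kg
  sample R: E = 377.0 GPa, ρ = 3960 kg/m³, cost = 17.86 $/kg
  sample R: M = 5.33 MN·m per $
  sample F: M = 1.66 MN·m per $
  sample L: M = 1.03 MN·m per $
  sample D: M = 0.148 MN·m per $
Highest index: sample R.

sample R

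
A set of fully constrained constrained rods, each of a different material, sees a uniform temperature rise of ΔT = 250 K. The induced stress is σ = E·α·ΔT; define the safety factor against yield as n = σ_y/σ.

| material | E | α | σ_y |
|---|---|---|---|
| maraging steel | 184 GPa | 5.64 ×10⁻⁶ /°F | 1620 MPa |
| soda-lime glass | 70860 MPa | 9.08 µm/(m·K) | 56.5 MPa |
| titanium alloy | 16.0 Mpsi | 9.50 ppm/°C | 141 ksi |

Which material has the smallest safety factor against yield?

soda-lime glass

With everything in SI (GPa, ×10⁻⁶/K, MPa):
  maraging steel: E = 184.0, α = 10.2, σ_y = 1620 → σ = 467 MPa, n = 3.47
  soda-lime glass: E = 70.86, α = 9.08, σ_y = 56.50 → σ = 161 MPa, n = 0.351
  titanium alloy: E = 110.3, α = 9.50, σ_y = 972.2 → σ = 262 MPa, n = 3.71
Smallest n: soda-lime glass with n = 0.351.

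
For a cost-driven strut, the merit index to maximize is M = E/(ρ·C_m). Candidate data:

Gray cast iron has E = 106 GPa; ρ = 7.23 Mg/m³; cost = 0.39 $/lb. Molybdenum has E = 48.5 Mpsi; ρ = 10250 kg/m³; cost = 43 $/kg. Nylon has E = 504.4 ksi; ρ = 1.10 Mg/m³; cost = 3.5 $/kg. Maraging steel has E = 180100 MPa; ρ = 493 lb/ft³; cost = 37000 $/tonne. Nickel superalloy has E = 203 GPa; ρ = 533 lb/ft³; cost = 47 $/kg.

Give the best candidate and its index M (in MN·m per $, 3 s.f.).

gray cast iron, M = 17.1 MN·m per $

In SI units:
  gray cast iron: E = 106.0 GPa, ρ = 7230 kg/m³, cost = 0.8598 $/kg
  molybdenum: E = 334.4 GPa, ρ = 10250 kg/m³, cost = 43.00 $/kg
  nylon: E = 3.478 GPa, ρ = 1100 kg/m³, cost = 3.500 $/kg
  maraging steel: E = 180.1 GPa, ρ = 7897 kg/m³, cost = 37.00 $/kg
  nickel superalloy: E = 203.0 GPa, ρ = 8538 kg/m³, cost = 47.00 $/kg
  gray cast iron: M = 17.1 MN·m per $
  nylon: M = 0.903 MN·m per $
  molybdenum: M = 0.759 MN·m per $
  maraging steel: M = 0.616 MN·m per $
  nickel superalloy: M = 0.506 MN·m per $
Highest index: gray cast iron.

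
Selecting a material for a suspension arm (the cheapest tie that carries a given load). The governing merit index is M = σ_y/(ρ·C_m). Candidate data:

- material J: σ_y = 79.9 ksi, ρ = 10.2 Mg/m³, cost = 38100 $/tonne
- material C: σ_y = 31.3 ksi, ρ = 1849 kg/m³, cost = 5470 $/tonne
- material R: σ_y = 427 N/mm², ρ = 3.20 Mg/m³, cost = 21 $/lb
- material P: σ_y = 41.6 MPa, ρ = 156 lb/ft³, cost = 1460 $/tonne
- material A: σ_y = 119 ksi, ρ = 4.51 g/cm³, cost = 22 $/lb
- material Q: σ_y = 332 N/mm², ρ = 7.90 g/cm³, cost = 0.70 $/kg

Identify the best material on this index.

In SI units:
  material J: σ_y = 550.9 MPa, ρ = 10200 kg/m³, cost = 38.10 $/kg
  material C: σ_y = 215.8 MPa, ρ = 1849 kg/m³, cost = 5.470 $/kg
  material R: σ_y = 427.0 MPa, ρ = 3200 kg/m³, cost = 46.30 $/kg
  material P: σ_y = 41.60 MPa, ρ = 2499 kg/m³, cost = 1.460 $/kg
  material A: σ_y = 820.5 MPa, ρ = 4510 kg/m³, cost = 48.50 $/kg
  material Q: σ_y = 332.0 MPa, ρ = 7900 kg/m³, cost = 0.7000 $/kg
  material Q: M = 60.0 kN·m per $
  material C: M = 21.3 kN·m per $
  material P: M = 11.4 kN·m per $
  material A: M = 3.75 kN·m per $
  material R: M = 2.88 kN·m per $
  material J: M = 1.42 kN·m per $
Highest index: material Q.

material Q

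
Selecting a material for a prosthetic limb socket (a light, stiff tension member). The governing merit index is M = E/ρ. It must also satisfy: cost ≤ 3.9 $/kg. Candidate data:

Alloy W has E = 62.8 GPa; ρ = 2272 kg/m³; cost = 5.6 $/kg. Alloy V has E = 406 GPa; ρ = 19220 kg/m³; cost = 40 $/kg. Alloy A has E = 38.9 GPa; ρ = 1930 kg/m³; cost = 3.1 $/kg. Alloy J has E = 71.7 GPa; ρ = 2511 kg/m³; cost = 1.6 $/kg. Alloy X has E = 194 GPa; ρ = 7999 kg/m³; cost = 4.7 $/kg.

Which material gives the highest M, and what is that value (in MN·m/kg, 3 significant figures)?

alloy J, M = 28.6 MN·m/kg

Screen on constraints: cost ≤ 3.9 $/kg. Survivors: alloy A, alloy J.
Computing M directly (units already consistent):
  alloy J: M = 28.6 MN·m/kg
  alloy A: M = 20.2 MN·m/kg
Alloy J ranks first.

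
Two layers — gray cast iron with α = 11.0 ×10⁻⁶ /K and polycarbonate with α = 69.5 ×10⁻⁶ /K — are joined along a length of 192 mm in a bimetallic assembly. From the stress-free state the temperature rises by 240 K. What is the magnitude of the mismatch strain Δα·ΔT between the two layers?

Δα = |11.0 − 69.5|×10⁻⁶/K = 58.5×10⁻⁶/K.
Mismatch strain = Δα·ΔT = 58.5×10⁻⁶ × 240.0 = 0.0140.

0.0140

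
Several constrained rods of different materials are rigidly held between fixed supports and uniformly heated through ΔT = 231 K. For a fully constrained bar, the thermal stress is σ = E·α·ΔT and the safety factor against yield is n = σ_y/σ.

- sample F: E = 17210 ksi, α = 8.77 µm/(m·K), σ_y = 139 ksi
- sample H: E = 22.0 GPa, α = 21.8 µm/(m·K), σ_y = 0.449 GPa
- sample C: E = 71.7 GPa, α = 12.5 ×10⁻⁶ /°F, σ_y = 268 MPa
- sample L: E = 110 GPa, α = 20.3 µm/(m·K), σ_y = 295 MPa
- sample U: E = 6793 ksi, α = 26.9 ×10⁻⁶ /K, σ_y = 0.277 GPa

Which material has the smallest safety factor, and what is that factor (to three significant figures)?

sample L, n = 0.572

In consistent units (E in GPa, α in ×10⁻⁶/K, σ_y in MPa):
  sample F: E = 118.7, α = 8.77, σ_y = 958.4 → σ = 240 MPa, n = 3.99
  sample H: E = 22.00, α = 21.8, σ_y = 449.0 → σ = 111 MPa, n = 4.05
  sample C: E = 71.70, α = 22.5, σ_y = 268.0 → σ = 373 MPa, n = 0.719
  sample L: E = 110.0, α = 20.3, σ_y = 295.0 → σ = 516 MPa, n = 0.572
  sample U: E = 46.84, α = 26.9, σ_y = 277.0 → σ = 291 MPa, n = 0.952
Smallest n: sample L with n = 0.572.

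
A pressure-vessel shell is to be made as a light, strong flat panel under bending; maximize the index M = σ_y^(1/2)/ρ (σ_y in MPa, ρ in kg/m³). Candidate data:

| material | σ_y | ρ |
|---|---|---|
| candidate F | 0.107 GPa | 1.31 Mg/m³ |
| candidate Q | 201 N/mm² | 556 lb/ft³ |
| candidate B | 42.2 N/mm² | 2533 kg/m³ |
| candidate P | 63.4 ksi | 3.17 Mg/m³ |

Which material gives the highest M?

candidate F

After converting to SI:
  candidate F: σ_y = 107.0 MPa, ρ = 1310 kg/m³
  candidate Q: σ_y = 201.0 MPa, ρ = 8906 kg/m³
  candidate B: σ_y = 42.20 MPa, ρ = 2533 kg/m³
  candidate P: σ_y = 437.1 MPa, ρ = 3170 kg/m³
  candidate F: M = 7.90×10⁻³
  candidate P: M = 6.60×10⁻³
  candidate B: M = 2.56×10⁻³
  candidate Q: M = 1.59×10⁻³
Candidate F has the largest M.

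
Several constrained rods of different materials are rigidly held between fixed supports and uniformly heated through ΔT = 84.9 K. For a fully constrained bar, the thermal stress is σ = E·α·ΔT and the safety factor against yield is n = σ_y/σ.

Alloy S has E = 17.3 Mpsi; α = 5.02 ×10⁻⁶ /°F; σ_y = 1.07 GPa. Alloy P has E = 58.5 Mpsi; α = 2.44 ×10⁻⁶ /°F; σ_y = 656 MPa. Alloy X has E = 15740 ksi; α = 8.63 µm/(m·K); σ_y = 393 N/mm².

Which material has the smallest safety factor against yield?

alloy P

Per material, after unit conversion:
  alloy S: E = 119.3, α = 9.04, σ_y = 1070 → σ = 91.5 MPa, n = 11.7
  alloy P: E = 403.3, α = 4.39, σ_y = 656.0 → σ = 150 MPa, n = 4.36
  alloy X: E = 108.5, α = 8.63, σ_y = 393.0 → σ = 79.5 MPa, n = 4.94
The minimum is alloy P at n = 4.36.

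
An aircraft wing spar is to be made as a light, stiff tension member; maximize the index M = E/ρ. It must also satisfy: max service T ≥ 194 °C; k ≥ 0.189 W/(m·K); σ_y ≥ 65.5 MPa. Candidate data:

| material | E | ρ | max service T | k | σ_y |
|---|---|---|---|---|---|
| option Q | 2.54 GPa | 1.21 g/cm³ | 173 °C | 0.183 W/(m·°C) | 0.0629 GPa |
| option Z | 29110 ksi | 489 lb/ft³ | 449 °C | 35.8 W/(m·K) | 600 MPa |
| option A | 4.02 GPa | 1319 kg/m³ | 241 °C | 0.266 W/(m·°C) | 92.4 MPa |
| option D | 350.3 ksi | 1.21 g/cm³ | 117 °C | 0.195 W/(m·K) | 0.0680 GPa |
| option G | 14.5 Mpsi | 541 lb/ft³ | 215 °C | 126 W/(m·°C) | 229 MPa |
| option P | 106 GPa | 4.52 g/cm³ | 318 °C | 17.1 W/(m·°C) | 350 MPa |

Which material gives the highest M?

Screen on constraints: max service T ≥ 194 °C; k ≥ 0.189 W/(m·K); σ_y ≥ 65.5 MPa. Survivors: option Z, option A, option G, option P.
Putting every candidate on a common basis:
  option Z: E = 200.7 GPa, ρ = 7833 kg/m³
  option A: E = 4.020 GPa, ρ = 1319 kg/m³
  option G: E = 99.97 GPa, ρ = 8666 kg/m³
  option P: E = 106.0 GPa, ρ = 4520 kg/m³
  option Z: M = 25.6 MN·m/kg
  option P: M = 23.5 MN·m/kg
  option G: M = 11.5 MN·m/kg
  option A: M = 3.05 MN·m/kg
Option Z ranks first.

option Z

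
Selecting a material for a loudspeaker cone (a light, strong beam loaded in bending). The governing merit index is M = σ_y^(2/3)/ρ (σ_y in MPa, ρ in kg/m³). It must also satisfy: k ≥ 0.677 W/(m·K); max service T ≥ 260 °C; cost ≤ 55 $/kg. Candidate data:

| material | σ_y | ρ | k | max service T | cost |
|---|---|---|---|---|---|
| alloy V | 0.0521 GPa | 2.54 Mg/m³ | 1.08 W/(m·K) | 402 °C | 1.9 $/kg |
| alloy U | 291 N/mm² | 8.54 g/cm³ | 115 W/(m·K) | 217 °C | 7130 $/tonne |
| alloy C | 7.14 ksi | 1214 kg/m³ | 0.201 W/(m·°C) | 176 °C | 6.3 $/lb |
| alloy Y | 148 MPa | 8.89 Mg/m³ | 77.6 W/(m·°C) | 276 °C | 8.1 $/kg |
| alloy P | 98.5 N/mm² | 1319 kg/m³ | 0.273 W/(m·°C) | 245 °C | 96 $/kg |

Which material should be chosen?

Screen on constraints: k ≥ 0.677 W/(m·K); max service T ≥ 260 °C; cost ≤ 55 $/kg. Survivors: alloy V, alloy Y.
After converting to SI:
  alloy V: σ_y = 52.10 MPa, ρ = 2540 kg/m³
  alloy Y: σ_y = 148.0 MPa, ρ = 8890 kg/m³
  alloy V: M = 5.49×10⁻³
  alloy Y: M = 3.15×10⁻³
Highest index: alloy V.

alloy V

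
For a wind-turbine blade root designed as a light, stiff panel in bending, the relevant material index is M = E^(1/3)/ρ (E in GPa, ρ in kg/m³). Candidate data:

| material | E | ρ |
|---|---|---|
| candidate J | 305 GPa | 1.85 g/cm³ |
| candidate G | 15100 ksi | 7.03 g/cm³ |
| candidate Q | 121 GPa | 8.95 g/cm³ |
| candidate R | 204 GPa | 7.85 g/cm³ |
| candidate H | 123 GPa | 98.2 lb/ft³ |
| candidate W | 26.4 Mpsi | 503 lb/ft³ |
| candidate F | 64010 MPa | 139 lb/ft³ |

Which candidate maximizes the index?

Normalizing units and computing the index:
  candidate J: E = 305.0 GPa, ρ = 1850 kg/m³
  candidate G: E = 104.1 GPa, ρ = 7030 kg/m³
  candidate Q: E = 121.0 GPa, ρ = 8950 kg/m³
  candidate R: E = 204.0 GPa, ρ = 7850 kg/m³
  candidate H: E = 123.0 GPa, ρ = 1573 kg/m³
  candidate W: E = 182.0 GPa, ρ = 8057 kg/m³
  candidate F: E = 64.01 GPa, ρ = 2227 kg/m³
  candidate J: M = 3.64×10⁻³
  candidate H: M = 3.16×10⁻³
  candidate F: M = 1.80×10⁻³
  candidate R: M = 0.750×10⁻³
  candidate W: M = 0.703×10⁻³
  candidate G: M = 0.669×10⁻³
  candidate Q: M = 0.553×10⁻³
The maximum is for candidate J.

candidate J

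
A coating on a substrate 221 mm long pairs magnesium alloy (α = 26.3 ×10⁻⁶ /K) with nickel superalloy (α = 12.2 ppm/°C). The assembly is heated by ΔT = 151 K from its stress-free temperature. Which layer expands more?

magnesium alloy

α(magnesium alloy) = 26.3×10⁻⁶/K vs α(nickel superalloy) = 12.2×10⁻⁶/K.
Higher α expands more for the same ΔT: magnesium alloy.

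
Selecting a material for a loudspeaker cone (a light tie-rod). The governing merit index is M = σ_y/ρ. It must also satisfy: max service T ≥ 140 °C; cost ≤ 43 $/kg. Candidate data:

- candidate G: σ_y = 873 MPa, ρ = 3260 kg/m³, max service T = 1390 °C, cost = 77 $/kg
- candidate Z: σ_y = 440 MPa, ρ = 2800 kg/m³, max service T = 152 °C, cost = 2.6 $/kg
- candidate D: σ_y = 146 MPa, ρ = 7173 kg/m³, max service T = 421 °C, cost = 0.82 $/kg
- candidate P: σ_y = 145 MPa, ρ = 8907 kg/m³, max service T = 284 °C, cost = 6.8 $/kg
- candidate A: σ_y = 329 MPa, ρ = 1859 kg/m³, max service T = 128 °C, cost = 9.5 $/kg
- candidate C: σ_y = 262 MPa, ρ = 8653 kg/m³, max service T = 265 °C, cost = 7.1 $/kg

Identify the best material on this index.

Screen on constraints: max service T ≥ 140 °C; cost ≤ 43 $/kg. Survivors: candidate Z, candidate D, candidate P, candidate C.
Computing M directly (units already consistent):
  candidate Z: M = 157 kN·m/kg
  candidate C: M = 30.3 kN·m/kg
  candidate D: M = 20.4 kN·m/kg
  candidate P: M = 16.3 kN·m/kg
Candidate Z ranks first.

candidate Z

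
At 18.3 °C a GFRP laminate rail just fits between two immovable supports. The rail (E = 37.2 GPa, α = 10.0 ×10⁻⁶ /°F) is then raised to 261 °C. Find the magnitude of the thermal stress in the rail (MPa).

α = 10.0×10⁻⁶/°F × 9/5 = 18.0×10⁻⁶/K.
ΔT = 242.7 K. Constrained thermal stress σ = E·α·ΔT = 37.20×10³ MPa × 18.0×10⁻⁶ × 242.7 = 163 MPa (compressive).

163 MPa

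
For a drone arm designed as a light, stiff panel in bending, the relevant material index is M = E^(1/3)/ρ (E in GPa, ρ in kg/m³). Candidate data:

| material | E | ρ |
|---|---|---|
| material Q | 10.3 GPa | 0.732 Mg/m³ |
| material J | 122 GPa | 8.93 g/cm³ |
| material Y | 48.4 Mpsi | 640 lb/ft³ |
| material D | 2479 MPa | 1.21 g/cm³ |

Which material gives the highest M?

material Q

Putting every candidate on a common basis:
  material Q: E = 10.30 GPa, ρ = 732.0 kg/m³
  material J: E = 122.0 GPa, ρ = 8930 kg/m³
  material Y: E = 333.7 GPa, ρ = 10250 kg/m³
  material D: E = 2.479 GPa, ρ = 1210 kg/m³
  material Q: M = 2.97×10⁻³
  material D: M = 1.12×10⁻³
  material Y: M = 0.677×10⁻³
  material J: M = 0.555×10⁻³
The maximum is for material Q.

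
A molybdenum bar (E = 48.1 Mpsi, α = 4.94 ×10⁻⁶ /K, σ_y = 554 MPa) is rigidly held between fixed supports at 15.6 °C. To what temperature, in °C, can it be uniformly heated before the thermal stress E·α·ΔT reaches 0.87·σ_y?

E = 48.1 Mpsi = 331.6 GPa.
E·α·ΔT = 482.0 MPa ⇒ ΔT = 482.0 / (331.6×10³ × 4.94×10⁻⁶) = 294.2 K.
T = 15.6 + 294.2 = 309.8 °C.

310 °C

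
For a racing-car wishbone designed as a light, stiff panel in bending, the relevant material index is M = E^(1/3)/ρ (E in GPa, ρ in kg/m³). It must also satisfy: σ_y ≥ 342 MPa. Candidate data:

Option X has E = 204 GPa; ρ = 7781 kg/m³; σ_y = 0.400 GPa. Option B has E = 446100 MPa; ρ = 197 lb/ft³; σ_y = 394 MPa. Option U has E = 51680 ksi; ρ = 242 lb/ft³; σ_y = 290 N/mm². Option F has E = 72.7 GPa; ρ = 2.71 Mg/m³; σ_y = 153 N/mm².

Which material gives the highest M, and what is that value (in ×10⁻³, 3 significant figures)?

option B, M = 2.42×10⁻³

Screen on constraints: σ_y ≥ 342 MPa. Survivors: option X, option B.
Putting every candidate on a common basis:
  option X: E = 204.0 GPa, ρ = 7781 kg/m³
  option B: E = 446.1 GPa, ρ = 3156 kg/m³
  option B: M = 2.42×10⁻³
  option X: M = 0.757×10⁻³
Option B ranks first.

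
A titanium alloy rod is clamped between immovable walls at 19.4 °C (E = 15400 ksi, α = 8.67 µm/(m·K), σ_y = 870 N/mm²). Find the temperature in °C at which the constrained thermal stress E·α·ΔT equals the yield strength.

E = 15400 ksi = 106.2 GPa.
σ_y = 870 N/mm² = 870.0 MPa.
E·α·ΔT = 870.0 MPa ⇒ ΔT = 870.0 / (106.2×10³ × 8.67×10⁻⁶) = 945.1 K.
T = 19.4 + 945.1 = 964.5 °C.

964 °C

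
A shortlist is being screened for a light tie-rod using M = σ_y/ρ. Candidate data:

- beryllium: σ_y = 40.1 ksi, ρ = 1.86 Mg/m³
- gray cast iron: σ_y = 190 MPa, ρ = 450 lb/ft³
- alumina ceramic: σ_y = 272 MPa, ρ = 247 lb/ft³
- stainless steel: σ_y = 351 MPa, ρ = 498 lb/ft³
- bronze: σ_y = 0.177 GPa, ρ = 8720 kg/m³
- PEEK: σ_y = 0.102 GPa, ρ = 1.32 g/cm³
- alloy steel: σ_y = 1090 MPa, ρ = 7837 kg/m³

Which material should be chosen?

beryllium

Putting every candidate on a common basis:
  beryllium: σ_y = 276.5 MPa, ρ = 1860 kg/m³
  gray cast iron: σ_y = 190.0 MPa, ρ = 7208 kg/m³
  alumina ceramic: σ_y = 272.0 MPa, ρ = 3957 kg/m³
  stainless steel: σ_y = 351.0 MPa, ρ = 7977 kg/m³
  bronze: σ_y = 177.0 MPa, ρ = 8720 kg/m³
  PEEK: σ_y = 102.0 MPa, ρ = 1320 kg/m³
  alloy steel: σ_y = 1090 MPa, ρ = 7837 kg/m³
  beryllium: M = 149 kN·m/kg
  alloy steel: M = 139 kN·m/kg
  PEEK: M = 77.3 kN·m/kg
  alumina ceramic: M = 68.7 kN·m/kg
  stainless steel: M = 44.0 kN·m/kg
  gray cast iron: M = 26.4 kN·m/kg
  bronze: M = 20.3 kN·m/kg
The maximum is for beryllium.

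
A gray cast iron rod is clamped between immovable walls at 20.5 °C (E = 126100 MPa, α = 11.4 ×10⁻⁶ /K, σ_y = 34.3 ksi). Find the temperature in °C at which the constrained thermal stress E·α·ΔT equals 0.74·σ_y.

142 °C

E = 126100 MPa = 126.1 GPa.
σ_y = 34.3 ksi = 236.5 MPa.
E·α·ΔT = 175.0 MPa ⇒ ΔT = 175.0 / (126.1×10³ × 11.4×10⁻⁶) = 121.7 K.
T = 20.5 + 121.7 = 142.2 °C.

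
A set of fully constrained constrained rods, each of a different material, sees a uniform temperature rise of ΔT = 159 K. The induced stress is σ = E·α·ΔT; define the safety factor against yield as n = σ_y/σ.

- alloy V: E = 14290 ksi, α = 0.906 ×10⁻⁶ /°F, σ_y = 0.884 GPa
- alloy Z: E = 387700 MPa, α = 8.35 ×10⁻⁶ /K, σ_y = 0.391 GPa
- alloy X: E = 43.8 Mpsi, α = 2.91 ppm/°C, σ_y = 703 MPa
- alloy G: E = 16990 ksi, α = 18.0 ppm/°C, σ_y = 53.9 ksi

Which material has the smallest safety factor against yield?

alloy Z

In consistent units (E in GPa, α in ×10⁻⁶/K, σ_y in MPa):
  alloy V: E = 98.53, α = 1.63, σ_y = 884.0 → σ = 25.5 MPa, n = 34.6
  alloy Z: E = 387.7, α = 8.35, σ_y = 391.0 → σ = 515 MPa, n = 0.760
  alloy X: E = 302.0, α = 2.91, σ_y = 703.0 → σ = 140 MPa, n = 5.03
  alloy G: E = 117.1, α = 18.0, σ_y = 371.6 → σ = 335 MPa, n = 1.11
Smallest n: alloy Z with n = 0.760.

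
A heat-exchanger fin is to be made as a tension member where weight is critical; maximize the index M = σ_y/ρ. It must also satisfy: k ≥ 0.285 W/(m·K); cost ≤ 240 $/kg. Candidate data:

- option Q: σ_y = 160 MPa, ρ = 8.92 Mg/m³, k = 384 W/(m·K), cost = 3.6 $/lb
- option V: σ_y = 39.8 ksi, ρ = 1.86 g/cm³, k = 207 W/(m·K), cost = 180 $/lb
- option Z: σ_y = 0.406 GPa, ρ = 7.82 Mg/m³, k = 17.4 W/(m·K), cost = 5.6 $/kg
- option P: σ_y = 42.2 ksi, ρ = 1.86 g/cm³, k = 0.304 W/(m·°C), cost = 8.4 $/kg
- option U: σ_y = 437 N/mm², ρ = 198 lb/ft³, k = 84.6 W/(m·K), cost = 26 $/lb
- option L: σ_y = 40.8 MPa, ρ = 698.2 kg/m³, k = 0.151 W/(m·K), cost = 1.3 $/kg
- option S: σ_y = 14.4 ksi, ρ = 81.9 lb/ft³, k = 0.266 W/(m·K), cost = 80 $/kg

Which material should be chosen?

option P

Screen on constraints: k ≥ 0.285 W/(m·K); cost ≤ 240 $/kg. Survivors: option Q, option Z, option P, option U.
In SI units:
  option Q: σ_y = 160.0 MPa, ρ = 8920 kg/m³
  option Z: σ_y = 406.0 MPa, ρ = 7820 kg/m³
  option P: σ_y = 291.0 MPa, ρ = 1860 kg/m³
  option U: σ_y = 437.0 MPa, ρ = 3172 kg/m³
  option P: M = 156 kN·m/kg
  option U: M = 138 kN·m/kg
  option Z: M = 51.9 kN·m/kg
  option Q: M = 17.9 kN·m/kg
Highest index: option P.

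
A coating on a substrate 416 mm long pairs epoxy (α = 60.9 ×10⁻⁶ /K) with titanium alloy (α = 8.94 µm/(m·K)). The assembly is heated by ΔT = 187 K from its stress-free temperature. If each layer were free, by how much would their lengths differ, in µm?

Δα = |60.9 − 8.94|×10⁻⁶/K = 52.0×10⁻⁶/K.
ΔL_mismatch = Δα·L·ΔT = 52.0×10⁻⁶ × 416.0 mm × 187.0 K = 4040 µm.

4040 µm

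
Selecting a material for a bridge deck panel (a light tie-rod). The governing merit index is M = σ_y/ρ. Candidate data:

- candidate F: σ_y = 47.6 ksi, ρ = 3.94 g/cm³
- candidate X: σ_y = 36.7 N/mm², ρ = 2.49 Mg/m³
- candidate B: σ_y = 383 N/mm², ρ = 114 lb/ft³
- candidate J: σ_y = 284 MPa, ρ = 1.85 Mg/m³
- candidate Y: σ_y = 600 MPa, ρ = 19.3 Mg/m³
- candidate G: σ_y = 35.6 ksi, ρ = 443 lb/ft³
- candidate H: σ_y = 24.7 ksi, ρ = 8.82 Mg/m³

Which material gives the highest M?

After converting to SI:
  candidate F: σ_y = 328.2 MPa, ρ = 3940 kg/m³
  candidate X: σ_y = 36.70 MPa, ρ = 2490 kg/m³
  candidate B: σ_y = 383.0 MPa, ρ = 1826 kg/m³
  candidate J: σ_y = 284.0 MPa, ρ = 1850 kg/m³
  candidate Y: σ_y = 600.0 MPa, ρ = 19300 kg/m³
  candidate G: σ_y = 245.5 MPa, ρ = 7096 kg/m³
  candidate H: σ_y = 170.3 MPa, ρ = 8820 kg/m³
  candidate B: M = 210 kN·m/kg
  candidate J: M = 154 kN·m/kg
  candidate F: M = 83.3 kN·m/kg
  candidate G: M = 34.6 kN·m/kg
  candidate Y: M = 31.1 kN·m/kg
  candidate H: M = 19.3 kN·m/kg
  candidate X: M = 14.7 kN·m/kg
The maximum is for candidate B.

candidate B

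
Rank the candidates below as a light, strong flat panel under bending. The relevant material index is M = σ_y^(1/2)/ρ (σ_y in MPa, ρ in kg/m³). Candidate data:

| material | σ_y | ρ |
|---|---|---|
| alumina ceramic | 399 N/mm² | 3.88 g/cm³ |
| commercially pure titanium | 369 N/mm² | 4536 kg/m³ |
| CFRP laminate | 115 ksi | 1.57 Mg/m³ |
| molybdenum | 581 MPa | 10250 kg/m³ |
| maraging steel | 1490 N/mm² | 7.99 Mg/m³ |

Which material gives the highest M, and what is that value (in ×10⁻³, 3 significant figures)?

In SI units:
  alumina ceramic: σ_y = 399.0 MPa, ρ = 3880 kg/m³
  commercially pure titanium: σ_y = 369.0 MPa, ρ = 4536 kg/m³
  CFRP laminate: σ_y = 792.9 MPa, ρ = 1570 kg/m³
  molybdenum: σ_y = 581.0 MPa, ρ = 10250 kg/m³
  maraging steel: σ_y = 1490 MPa, ρ = 7990 kg/m³
  CFRP laminate: M = 17.9×10⁻³
  alumina ceramic: M = 5.15×10⁻³
  maraging steel: M = 4.83×10⁻³
  commercially pure titanium: M = 4.23×10⁻³
  molybdenum: M = 2.35×10⁻³
CFRP laminate ranks first.

CFRP laminate, M = 17.9×10⁻³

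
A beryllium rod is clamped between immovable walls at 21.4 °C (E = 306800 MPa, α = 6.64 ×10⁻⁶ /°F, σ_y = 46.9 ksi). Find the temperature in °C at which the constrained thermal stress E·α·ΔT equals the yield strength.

110 °C

E = 306800 MPa = 306.8 GPa.
α = 6.64×10⁻⁶/°F × 9/5 = 12.0×10⁻⁶/K.
σ_y = 46.9 ksi = 323.4 MPa.
E·α·ΔT = 323.4 MPa ⇒ ΔT = 323.4 / (306.8×10³ × 12.0×10⁻⁶) = 88.19 K.
T = 21.4 + 88.19 = 109.6 °C.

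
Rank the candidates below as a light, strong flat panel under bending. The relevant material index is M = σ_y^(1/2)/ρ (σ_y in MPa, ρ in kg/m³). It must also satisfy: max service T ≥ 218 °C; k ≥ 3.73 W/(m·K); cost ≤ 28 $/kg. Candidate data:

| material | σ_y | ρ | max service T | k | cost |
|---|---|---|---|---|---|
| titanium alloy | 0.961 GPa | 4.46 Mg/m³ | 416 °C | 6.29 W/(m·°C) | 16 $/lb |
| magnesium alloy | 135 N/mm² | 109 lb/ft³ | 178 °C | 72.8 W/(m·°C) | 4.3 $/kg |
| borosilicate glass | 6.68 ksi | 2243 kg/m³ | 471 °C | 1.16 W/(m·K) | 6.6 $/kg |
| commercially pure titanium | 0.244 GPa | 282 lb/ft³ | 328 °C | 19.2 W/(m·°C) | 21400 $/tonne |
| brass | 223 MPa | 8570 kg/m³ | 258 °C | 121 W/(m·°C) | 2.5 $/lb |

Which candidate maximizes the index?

Screen on constraints: max service T ≥ 218 °C; k ≥ 3.73 W/(m·K); cost ≤ 28 $/kg. Survivors: commercially pure titanium, brass.
Convert each candidate to consistent units, then evaluate M:
  commercially pure titanium: σ_y = 244.0 MPa, ρ = 4517 kg/m³
  brass: σ_y = 223.0 MPa, ρ = 8570 kg/m³
  commercially pure titanium: M = 3.46×10⁻³
  brass: M = 1.74×10⁻³
Highest index: commercially pure titanium.

commercially pure titanium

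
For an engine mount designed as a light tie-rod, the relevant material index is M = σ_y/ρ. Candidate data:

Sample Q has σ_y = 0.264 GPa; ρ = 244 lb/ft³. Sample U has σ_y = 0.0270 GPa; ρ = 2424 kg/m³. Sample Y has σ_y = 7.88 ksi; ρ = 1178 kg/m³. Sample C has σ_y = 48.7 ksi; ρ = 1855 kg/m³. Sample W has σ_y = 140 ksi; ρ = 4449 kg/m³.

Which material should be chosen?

Normalizing units and computing the index:
  sample Q: σ_y = 264.0 MPa, ρ = 3909 kg/m³
  sample U: σ_y = 27.00 MPa, ρ = 2424 kg/m³
  sample Y: σ_y = 54.33 MPa, ρ = 1178 kg/m³
  sample C: σ_y = 335.8 MPa, ρ = 1855 kg/m³
  sample W: σ_y = 965.3 MPa, ρ = 4449 kg/m³
  sample W: M = 217 kN·m/kg
  sample C: M = 181 kN·m/kg
  sample Q: M = 67.5 kN·m/kg
  sample Y: M = 46.1 kN·m/kg
  sample U: M = 11.1 kN·m/kg
The maximum is for sample W.

sample W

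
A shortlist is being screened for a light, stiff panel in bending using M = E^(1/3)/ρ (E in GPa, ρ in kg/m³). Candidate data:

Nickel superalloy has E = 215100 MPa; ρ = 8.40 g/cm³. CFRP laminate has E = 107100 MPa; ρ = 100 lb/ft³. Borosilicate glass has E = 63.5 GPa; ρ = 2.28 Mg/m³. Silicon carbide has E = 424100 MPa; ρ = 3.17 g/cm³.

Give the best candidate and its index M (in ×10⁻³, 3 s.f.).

Convert each candidate to consistent units, then evaluate M:
  nickel superalloy: E = 215.1 GPa, ρ = 8400 kg/m³
  CFRP laminate: E = 107.1 GPa, ρ = 1602 kg/m³
  borosilicate glass: E = 63.50 GPa, ρ = 2280 kg/m³
  silicon carbide: E = 424.1 GPa, ρ = 3170 kg/m³
  CFRP laminate: M = 2.96×10⁻³
  silicon carbide: M = 2.37×10⁻³
  borosilicate glass: M = 1.75×10⁻³
  nickel superalloy: M = 0.713×10⁻³
CFRP laminate has the largest M.

CFRP laminate, M = 2.96×10⁻³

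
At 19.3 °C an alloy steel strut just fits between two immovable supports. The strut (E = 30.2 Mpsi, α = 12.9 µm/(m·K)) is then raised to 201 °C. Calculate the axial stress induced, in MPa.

488 MPa

E = 30.2 Mpsi = 208.2 GPa.
ΔT = 181.7 K. Constrained thermal stress σ = E·α·ΔT = 208.2×10³ MPa × 12.9×10⁻⁶ × 181.7 = 488 MPa (compressive).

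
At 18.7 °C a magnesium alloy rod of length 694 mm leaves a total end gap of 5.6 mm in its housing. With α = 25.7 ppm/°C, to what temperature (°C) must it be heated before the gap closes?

α·L₀·ΔT = 5.6 mm ⇒ ΔT = 5.6 / (25.7×10⁻⁶ × 694.0) = 314.0 K.
T = 18.7 + 314.0 = 332.7 °C.

333 °C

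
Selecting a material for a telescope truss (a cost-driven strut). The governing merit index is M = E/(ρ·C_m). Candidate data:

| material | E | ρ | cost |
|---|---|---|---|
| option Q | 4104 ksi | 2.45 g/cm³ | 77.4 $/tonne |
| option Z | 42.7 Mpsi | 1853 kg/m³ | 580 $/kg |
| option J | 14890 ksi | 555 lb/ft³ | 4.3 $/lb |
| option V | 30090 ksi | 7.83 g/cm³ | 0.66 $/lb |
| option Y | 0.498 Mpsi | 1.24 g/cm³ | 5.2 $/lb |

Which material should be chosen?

In SI units:
  option Q: E = 28.30 GPa, ρ = 2450 kg/m³, cost = 0.07740 $/kg
  option Z: E = 294.4 GPa, ρ = 1853 kg/m³, cost = 580.0 $/kg
  option J: E = 102.7 GPa, ρ = 8890 kg/m³, cost = 9.480 $/kg
  option V: E = 207.5 GPa, ρ = 7830 kg/m³, cost = 1.455 $/kg
  option Y: E = 3.434 GPa, ρ = 1240 kg/m³, cost = 11.46 $/kg
  option Q: M = 149 MN·m per $
  option V: M = 18.2 MN·m per $
  option J: M = 1.22 MN·m per $
  option Z: M = 0.274 MN·m per $
  option Y: M = 0.242 MN·m per $
The maximum is for option Q.

option Q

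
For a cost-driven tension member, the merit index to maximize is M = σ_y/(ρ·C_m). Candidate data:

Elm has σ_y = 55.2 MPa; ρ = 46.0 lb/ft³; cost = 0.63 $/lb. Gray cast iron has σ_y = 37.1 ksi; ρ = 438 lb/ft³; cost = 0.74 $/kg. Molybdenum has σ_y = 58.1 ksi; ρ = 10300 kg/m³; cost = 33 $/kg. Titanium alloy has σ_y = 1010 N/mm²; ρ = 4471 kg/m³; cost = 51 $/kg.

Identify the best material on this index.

elm

After converting to SI:
  elm: σ_y = 55.20 MPa, ρ = 736.8 kg/m³, cost = 1.389 $/kg
  gray cast iron: σ_y = 255.8 MPa, ρ = 7016 kg/m³, cost = 0.7400 $/kg
  molybdenum: σ_y = 400.6 MPa, ρ = 10300 kg/m³, cost = 33.00 $/kg
  titanium alloy: σ_y = 1010 MPa, ρ = 4471 kg/m³, cost = 51.00 $/kg
  elm: M = 53.9 kN·m per $
  gray cast iron: M = 49.3 kN·m per $
  titanium alloy: M = 4.43 kN·m per $
  molybdenum: M = 1.18 kN·m per $
Highest index: elm.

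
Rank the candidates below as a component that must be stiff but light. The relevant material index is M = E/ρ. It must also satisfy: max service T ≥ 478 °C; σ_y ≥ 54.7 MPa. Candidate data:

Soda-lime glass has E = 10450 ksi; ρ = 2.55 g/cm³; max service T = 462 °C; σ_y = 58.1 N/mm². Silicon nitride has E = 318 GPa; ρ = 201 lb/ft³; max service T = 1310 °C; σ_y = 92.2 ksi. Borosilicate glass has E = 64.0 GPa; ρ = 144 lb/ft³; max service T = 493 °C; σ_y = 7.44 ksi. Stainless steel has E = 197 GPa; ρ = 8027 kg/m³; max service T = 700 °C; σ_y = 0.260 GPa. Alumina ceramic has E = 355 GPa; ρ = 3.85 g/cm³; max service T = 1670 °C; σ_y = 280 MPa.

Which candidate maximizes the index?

Screen on constraints: max service T ≥ 478 °C; σ_y ≥ 54.7 MPa. Survivors: silicon nitride, stainless steel, alumina ceramic.
Putting every candidate on a common basis:
  silicon nitride: E = 318.0 GPa, ρ = 3220 kg/m³
  stainless steel: E = 197.0 GPa, ρ = 8027 kg/m³
  alumina ceramic: E = 355.0 GPa, ρ = 3850 kg/m³
  silicon nitride: M = 98.8 MN·m/kg
  alumina ceramic: M = 92.2 MN·m/kg
  stainless steel: M = 24.5 MN·m/kg
Silicon nitride ranks first.

silicon nitride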